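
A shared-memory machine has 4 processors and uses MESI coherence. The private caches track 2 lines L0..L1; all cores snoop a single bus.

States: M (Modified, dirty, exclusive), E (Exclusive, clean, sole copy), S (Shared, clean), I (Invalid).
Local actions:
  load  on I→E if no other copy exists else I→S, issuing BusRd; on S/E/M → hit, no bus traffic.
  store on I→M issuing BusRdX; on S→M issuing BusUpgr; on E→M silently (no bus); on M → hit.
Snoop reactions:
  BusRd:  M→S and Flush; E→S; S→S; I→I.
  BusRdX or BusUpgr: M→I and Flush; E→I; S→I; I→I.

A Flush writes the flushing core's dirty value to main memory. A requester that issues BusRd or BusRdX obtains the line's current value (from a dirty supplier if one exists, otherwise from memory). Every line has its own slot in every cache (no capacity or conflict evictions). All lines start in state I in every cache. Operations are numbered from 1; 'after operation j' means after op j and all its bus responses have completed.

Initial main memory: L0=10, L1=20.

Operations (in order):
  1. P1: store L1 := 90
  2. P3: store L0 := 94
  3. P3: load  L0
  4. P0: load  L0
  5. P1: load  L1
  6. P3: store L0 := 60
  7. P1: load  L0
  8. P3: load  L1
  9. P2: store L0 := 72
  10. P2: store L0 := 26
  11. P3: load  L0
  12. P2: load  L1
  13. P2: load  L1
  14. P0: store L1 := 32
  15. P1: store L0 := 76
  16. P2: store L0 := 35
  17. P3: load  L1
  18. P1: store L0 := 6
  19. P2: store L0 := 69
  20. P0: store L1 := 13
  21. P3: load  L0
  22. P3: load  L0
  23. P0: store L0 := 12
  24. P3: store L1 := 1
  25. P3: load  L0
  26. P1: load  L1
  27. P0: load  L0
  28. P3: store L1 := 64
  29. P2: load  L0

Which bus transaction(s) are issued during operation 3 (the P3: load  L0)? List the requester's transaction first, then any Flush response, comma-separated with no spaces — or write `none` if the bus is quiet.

1. P1: store L1 := 90  bus=[BusRdX]  L1: P0=I P1=M P2=I P3=I  mem[L1]=20
2. P3: store L0 := 94  bus=[BusRdX]  L0: P0=I P1=I P2=I P3=M  mem[L0]=10
3. P3: load  L0  bus=[-]  L0: P0=I P1=I P2=I P3=M  mem[L0]=10
4. P0: load  L0  bus=[BusRd,Flush]  L0: P0=S P1=I P2=I P3=S  mem[L0]=94
5. P1: load  L1  bus=[-]  L1: P0=I P1=M P2=I P3=I  mem[L1]=20
6. P3: store L0 := 60  bus=[BusUpgr]  L0: P0=I P1=I P2=I P3=M  mem[L0]=94
7. P1: load  L0  bus=[BusRd,Flush]  L0: P0=I P1=S P2=I P3=S  mem[L0]=60
8. P3: load  L1  bus=[BusRd,Flush]  L1: P0=I P1=S P2=I P3=S  mem[L1]=90
9. P2: store L0 := 72  bus=[BusRdX]  L0: P0=I P1=I P2=M P3=I  mem[L0]=60
10. P2: store L0 := 26  bus=[-]  L0: P0=I P1=I P2=M P3=I  mem[L0]=60
11. P3: load  L0  bus=[BusRd,Flush]  L0: P0=I P1=I P2=S P3=S  mem[L0]=26
12. P2: load  L1  bus=[BusRd]  L1: P0=I P1=S P2=S P3=S  mem[L1]=90
13. P2: load  L1  bus=[-]  L1: P0=I P1=S P2=S P3=S  mem[L1]=90
14. P0: store L1 := 32  bus=[BusRdX]  L1: P0=M P1=I P2=I P3=I  mem[L1]=90
15. P1: store L0 := 76  bus=[BusRdX]  L0: P0=I P1=M P2=I P3=I  mem[L0]=26
16. P2: store L0 := 35  bus=[BusRdX,Flush]  L0: P0=I P1=I P2=M P3=I  mem[L0]=76
17. P3: load  L1  bus=[BusRd,Flush]  L1: P0=S P1=I P2=I P3=S  mem[L1]=32
18. P1: store L0 := 6  bus=[BusRdX,Flush]  L0: P0=I P1=M P2=I P3=I  mem[L0]=35
19. P2: store L0 := 69  bus=[BusRdX,Flush]  L0: P0=I P1=I P2=M P3=I  mem[L0]=6
20. P0: store L1 := 13  bus=[BusUpgr]  L1: P0=M P1=I P2=I P3=I  mem[L1]=32
21. P3: load  L0  bus=[BusRd,Flush]  L0: P0=I P1=I P2=S P3=S  mem[L0]=69
22. P3: load  L0  bus=[-]  L0: P0=I P1=I P2=S P3=S  mem[L0]=69
23. P0: store L0 := 12  bus=[BusRdX]  L0: P0=M P1=I P2=I P3=I  mem[L0]=69
24. P3: store L1 := 1  bus=[BusRdX,Flush]  L1: P0=I P1=I P2=I P3=M  mem[L1]=13
25. P3: load  L0  bus=[BusRd,Flush]  L0: P0=S P1=I P2=I P3=S  mem[L0]=12
26. P1: load  L1  bus=[BusRd,Flush]  L1: P0=I P1=S P2=I P3=S  mem[L1]=1
27. P0: load  L0  bus=[-]  L0: P0=S P1=I P2=I P3=S  mem[L0]=12
28. P3: store L1 := 64  bus=[BusUpgr]  L1: P0=I P1=I P2=I P3=M  mem[L1]=1
29. P2: load  L0  bus=[BusRd]  L0: P0=S P1=I P2=S P3=S  mem[L0]=12

bus = none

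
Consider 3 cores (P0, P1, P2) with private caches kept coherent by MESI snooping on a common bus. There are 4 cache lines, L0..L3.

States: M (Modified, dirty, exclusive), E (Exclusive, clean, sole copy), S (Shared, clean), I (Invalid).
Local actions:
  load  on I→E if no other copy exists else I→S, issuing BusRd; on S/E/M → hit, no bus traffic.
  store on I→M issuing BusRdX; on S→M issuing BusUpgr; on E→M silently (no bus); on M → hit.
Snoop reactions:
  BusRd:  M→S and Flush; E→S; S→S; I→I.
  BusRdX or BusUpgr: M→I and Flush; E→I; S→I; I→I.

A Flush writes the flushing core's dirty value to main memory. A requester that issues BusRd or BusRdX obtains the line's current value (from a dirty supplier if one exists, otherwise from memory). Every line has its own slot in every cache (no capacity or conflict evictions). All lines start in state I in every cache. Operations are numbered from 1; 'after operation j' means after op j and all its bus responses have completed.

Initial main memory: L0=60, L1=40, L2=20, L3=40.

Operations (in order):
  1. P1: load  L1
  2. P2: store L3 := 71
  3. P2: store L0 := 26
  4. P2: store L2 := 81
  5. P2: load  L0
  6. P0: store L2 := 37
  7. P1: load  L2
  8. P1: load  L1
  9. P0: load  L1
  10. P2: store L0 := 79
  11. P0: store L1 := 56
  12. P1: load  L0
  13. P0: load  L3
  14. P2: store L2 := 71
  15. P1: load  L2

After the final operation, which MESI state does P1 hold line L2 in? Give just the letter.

state = S

[1] P1: load  L1 | P0:I, P1:E(40), P2:I | bus: BusRd
[2] P2: store L3 := 71 | P0:I, P1:I, P2:M(71) | bus: BusRdX
[3] P2: store L0 := 26 | P0:I, P1:I, P2:M(26) | bus: BusRdX
[4] P2: store L2 := 81 | P0:I, P1:I, P2:M(81) | bus: BusRdX
[5] P2: load  L0 | P0:I, P1:I, P2:M(26) | bus: none
[6] P0: store L2 := 37 | P0:M(37), P1:I, P2:I | bus: BusRdX,Flush
[7] P1: load  L2 | P0:S(37), P1:S(37), P2:I | bus: BusRd,Flush
[8] P1: load  L1 | P0:I, P1:E(40), P2:I | bus: none
[9] P0: load  L1 | P0:S(40), P1:S(40), P2:I | bus: BusRd
[10] P2: store L0 := 79 | P0:I, P1:I, P2:M(79) | bus: none
[11] P0: store L1 := 56 | P0:M(56), P1:I, P2:I | bus: BusUpgr
[12] P1: load  L0 | P0:I, P1:S(79), P2:S(79) | bus: BusRd,Flush
[13] P0: load  L3 | P0:S(71), P1:I, P2:S(71) | bus: BusRd,Flush
[14] P2: store L2 := 71 | P0:I, P1:I, P2:M(71) | bus: BusRdX
[15] P1: load  L2 | P0:I, P1:S(71), P2:S(71) | bus: BusRd,Flush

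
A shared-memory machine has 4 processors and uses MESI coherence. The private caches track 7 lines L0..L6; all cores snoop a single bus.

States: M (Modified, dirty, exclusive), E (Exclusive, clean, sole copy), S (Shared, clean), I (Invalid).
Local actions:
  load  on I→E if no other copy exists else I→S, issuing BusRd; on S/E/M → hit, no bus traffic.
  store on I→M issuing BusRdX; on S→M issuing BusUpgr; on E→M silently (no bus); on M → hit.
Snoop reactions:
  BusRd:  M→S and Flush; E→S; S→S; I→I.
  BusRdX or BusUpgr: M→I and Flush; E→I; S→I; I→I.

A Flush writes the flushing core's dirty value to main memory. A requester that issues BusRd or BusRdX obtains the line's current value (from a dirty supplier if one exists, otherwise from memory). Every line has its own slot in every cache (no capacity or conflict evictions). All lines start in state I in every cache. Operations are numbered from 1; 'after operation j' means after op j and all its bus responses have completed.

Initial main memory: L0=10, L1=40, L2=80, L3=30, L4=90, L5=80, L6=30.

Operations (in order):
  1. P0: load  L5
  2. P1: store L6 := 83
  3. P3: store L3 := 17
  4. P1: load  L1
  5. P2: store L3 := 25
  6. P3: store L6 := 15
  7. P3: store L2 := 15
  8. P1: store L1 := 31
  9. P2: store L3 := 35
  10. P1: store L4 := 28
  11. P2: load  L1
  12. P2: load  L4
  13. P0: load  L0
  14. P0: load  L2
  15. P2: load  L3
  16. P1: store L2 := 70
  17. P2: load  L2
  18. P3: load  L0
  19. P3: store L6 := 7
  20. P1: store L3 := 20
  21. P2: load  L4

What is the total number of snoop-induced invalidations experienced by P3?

invalidations = 2

  op1 P0: load  L5 → E/I/I/I on L5; bus BusRd; mem=80
  op2 P1: store L6 := 83 → I/M/I/I on L6; bus BusRdX; mem=30
  op3 P3: store L3 := 17 → I/I/I/M on L3; bus BusRdX; mem=30
  op4 P1: load  L1 → I/E/I/I on L1; bus BusRd; mem=40
  op5 P2: store L3 := 25 → I/I/M/I on L3; bus BusRdX Flush; mem=17
  op6 P3: store L6 := 15 → I/I/I/M on L6; bus BusRdX Flush; mem=83
  op7 P3: store L2 := 15 → I/I/I/M on L2; bus BusRdX; mem=80
  op8 P1: store L1 := 31 → I/M/I/I on L1; bus (none); mem=40
  op9 P2: store L3 := 35 → I/I/M/I on L3; bus (none); mem=17
  op10 P1: store L4 := 28 → I/M/I/I on L4; bus BusRdX; mem=90
  op11 P2: load  L1 → I/S/S/I on L1; bus BusRd Flush; mem=31
  op12 P2: load  L4 → I/S/S/I on L4; bus BusRd Flush; mem=28
  op13 P0: load  L0 → E/I/I/I on L0; bus BusRd; mem=10
  op14 P0: load  L2 → S/I/I/S on L2; bus BusRd Flush; mem=15
  op15 P2: load  L3 → I/I/M/I on L3; bus (none); mem=17
  op16 P1: store L2 := 70 → I/M/I/I on L2; bus BusRdX; mem=15
  op17 P2: load  L2 → I/S/S/I on L2; bus BusRd Flush; mem=70
  op18 P3: load  L0 → S/I/I/S on L0; bus BusRd; mem=10
  op19 P3: store L6 := 7 → I/I/I/M on L6; bus (none); mem=83
  op20 P1: store L3 := 20 → I/M/I/I on L3; bus BusRdX Flush; mem=35
  op21 P2: load  L4 → I/S/S/I on L4; bus (none); mem=28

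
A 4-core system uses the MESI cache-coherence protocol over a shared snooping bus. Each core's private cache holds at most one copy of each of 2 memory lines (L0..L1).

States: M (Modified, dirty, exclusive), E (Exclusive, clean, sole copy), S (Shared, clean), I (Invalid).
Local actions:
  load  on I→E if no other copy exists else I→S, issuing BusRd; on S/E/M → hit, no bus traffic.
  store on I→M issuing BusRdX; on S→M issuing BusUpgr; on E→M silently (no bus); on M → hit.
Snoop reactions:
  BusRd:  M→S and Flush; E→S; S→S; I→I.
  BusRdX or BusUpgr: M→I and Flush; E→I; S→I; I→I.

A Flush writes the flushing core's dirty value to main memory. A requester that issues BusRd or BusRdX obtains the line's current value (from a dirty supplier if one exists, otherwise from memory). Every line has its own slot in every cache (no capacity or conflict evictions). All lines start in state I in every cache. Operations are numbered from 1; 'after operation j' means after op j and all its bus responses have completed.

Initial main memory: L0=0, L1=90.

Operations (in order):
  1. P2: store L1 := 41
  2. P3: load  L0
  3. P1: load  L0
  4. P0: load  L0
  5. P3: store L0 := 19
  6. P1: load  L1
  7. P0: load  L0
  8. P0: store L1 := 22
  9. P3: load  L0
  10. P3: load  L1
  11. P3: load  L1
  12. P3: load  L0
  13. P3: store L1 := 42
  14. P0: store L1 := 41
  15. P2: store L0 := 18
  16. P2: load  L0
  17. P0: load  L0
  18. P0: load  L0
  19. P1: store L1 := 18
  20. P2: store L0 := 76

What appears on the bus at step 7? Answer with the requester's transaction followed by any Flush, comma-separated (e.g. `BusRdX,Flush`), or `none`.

step 1: P2: store L1 := 41  ⟶  IIMI  (L1)  txn=BusRdX  M[L1]=90
step 2: P3: load  L0  ⟶  IIIE  (L0)  txn=BusRd  M[L0]=0
step 3: P1: load  L0  ⟶  ISIS  (L0)  txn=BusRd  M[L0]=0
step 4: P0: load  L0  ⟶  SSIS  (L0)  txn=BusRd  M[L0]=0
step 5: P3: store L0 := 19  ⟶  IIIM  (L0)  txn=BusUpgr  M[L0]=0
step 6: P1: load  L1  ⟶  ISSI  (L1)  txn=BusRd+Flush  M[L1]=41
step 7: P0: load  L0  ⟶  SIIS  (L0)  txn=BusRd+Flush  M[L0]=19
step 8: P0: store L1 := 22  ⟶  MIII  (L1)  txn=BusRdX  M[L1]=41
step 9: P3: load  L0  ⟶  SIIS  (L0)  txn=∅  M[L0]=19
step 10: P3: load  L1  ⟶  SIIS  (L1)  txn=BusRd+Flush  M[L1]=22
step 11: P3: load  L1  ⟶  SIIS  (L1)  txn=∅  M[L1]=22
step 12: P3: load  L0  ⟶  SIIS  (L0)  txn=∅  M[L0]=19
step 13: P3: store L1 := 42  ⟶  IIIM  (L1)  txn=BusUpgr  M[L1]=22
step 14: P0: store L1 := 41  ⟶  MIII  (L1)  txn=BusRdX+Flush  M[L1]=42
step 15: P2: store L0 := 18  ⟶  IIMI  (L0)  txn=BusRdX  M[L0]=19
step 16: P2: load  L0  ⟶  IIMI  (L0)  txn=∅  M[L0]=19
step 17: P0: load  L0  ⟶  SISI  (L0)  txn=BusRd+Flush  M[L0]=18
step 18: P0: load  L0  ⟶  SISI  (L0)  txn=∅  M[L0]=18
step 19: P1: store L1 := 18  ⟶  IMII  (L1)  txn=BusRdX+Flush  M[L1]=41
step 20: P2: store L0 := 76  ⟶  IIMI  (L0)  txn=BusUpgr  M[L0]=18

bus = BusRd,Flush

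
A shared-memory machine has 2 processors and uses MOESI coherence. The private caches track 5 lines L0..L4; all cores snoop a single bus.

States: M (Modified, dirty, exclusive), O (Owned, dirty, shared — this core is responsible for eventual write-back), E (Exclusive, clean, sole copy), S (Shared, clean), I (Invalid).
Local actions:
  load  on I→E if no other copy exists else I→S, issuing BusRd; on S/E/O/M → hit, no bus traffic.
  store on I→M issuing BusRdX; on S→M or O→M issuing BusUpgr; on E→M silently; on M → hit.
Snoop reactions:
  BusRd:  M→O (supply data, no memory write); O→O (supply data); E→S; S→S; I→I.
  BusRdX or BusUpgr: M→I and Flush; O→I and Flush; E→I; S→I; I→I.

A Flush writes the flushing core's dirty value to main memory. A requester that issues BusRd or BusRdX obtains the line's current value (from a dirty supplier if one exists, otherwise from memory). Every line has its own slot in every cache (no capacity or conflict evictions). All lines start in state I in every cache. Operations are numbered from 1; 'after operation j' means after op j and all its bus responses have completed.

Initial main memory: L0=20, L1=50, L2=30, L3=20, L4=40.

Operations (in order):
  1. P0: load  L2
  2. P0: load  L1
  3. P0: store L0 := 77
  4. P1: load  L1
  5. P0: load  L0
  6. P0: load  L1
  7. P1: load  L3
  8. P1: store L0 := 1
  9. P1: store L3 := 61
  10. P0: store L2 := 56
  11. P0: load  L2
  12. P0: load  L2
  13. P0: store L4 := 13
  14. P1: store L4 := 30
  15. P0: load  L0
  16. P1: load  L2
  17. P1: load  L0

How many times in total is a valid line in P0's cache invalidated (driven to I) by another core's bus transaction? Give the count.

invalidations = 2

  op1 P0: load  L2 → E/I on L2; bus BusRd; mem=30
  op2 P0: load  L1 → E/I on L1; bus BusRd; mem=50
  op3 P0: store L0 := 77 → M/I on L0; bus BusRdX; mem=20
  op4 P1: load  L1 → S/S on L1; bus BusRd; mem=50
  op5 P0: load  L0 → M/I on L0; bus (none); mem=20
  op6 P0: load  L1 → S/S on L1; bus (none); mem=50
  op7 P1: load  L3 → I/E on L3; bus BusRd; mem=20
  op8 P1: store L0 := 1 → I/M on L0; bus BusRdX Flush; mem=77
  op9 P1: store L3 := 61 → I/M on L3; bus (none); mem=20
  op10 P0: store L2 := 56 → M/I on L2; bus (none); mem=30
  op11 P0: load  L2 → M/I on L2; bus (none); mem=30
  op12 P0: load  L2 → M/I on L2; bus (none); mem=30
  op13 P0: store L4 := 13 → M/I on L4; bus BusRdX; mem=40
  op14 P1: store L4 := 30 → I/M on L4; bus BusRdX Flush; mem=13
  op15 P0: load  L0 → S/O on L0; bus BusRd; mem=77
  op16 P1: load  L2 → O/S on L2; bus BusRd; mem=30
  op17 P1: load  L0 → S/O on L0; bus (none); mem=77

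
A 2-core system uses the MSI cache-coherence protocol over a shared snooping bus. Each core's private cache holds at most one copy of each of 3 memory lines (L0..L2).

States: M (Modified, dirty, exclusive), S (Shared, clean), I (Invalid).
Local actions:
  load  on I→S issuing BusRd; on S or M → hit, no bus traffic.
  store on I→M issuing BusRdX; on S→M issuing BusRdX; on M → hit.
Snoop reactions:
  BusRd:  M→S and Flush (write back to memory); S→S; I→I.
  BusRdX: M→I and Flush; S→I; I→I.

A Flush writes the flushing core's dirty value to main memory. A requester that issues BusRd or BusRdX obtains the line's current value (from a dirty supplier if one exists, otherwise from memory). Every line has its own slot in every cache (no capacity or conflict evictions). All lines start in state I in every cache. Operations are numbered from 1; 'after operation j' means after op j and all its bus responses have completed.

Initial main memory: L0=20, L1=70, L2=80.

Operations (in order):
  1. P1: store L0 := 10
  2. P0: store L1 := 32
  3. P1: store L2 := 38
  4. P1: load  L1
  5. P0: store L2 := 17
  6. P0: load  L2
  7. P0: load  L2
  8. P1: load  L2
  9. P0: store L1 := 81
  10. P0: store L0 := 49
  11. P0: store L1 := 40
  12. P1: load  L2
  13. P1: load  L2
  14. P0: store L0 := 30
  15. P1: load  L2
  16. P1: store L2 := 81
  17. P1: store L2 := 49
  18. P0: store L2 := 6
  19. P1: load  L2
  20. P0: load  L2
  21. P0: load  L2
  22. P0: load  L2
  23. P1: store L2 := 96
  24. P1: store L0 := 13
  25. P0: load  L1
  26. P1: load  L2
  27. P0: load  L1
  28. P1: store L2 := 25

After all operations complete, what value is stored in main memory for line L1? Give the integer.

memory[L1] = 32

  op1 P1: store L0 := 10 → I/M on L0; bus BusRdX; mem=20
  op2 P0: store L1 := 32 → M/I on L1; bus BusRdX; mem=70
  op3 P1: store L2 := 38 → I/M on L2; bus BusRdX; mem=80
  op4 P1: load  L1 → S/S on L1; bus BusRd Flush; mem=32
  op5 P0: store L2 := 17 → M/I on L2; bus BusRdX Flush; mem=38
  op6 P0: load  L2 → M/I on L2; bus (none); mem=38
  op7 P0: load  L2 → M/I on L2; bus (none); mem=38
  op8 P1: load  L2 → S/S on L2; bus BusRd Flush; mem=17
  op9 P0: store L1 := 81 → M/I on L1; bus BusRdX; mem=32
  op10 P0: store L0 := 49 → M/I on L0; bus BusRdX Flush; mem=10
  op11 P0: store L1 := 40 → M/I on L1; bus (none); mem=32
  op12 P1: load  L2 → S/S on L2; bus (none); mem=17
  op13 P1: load  L2 → S/S on L2; bus (none); mem=17
  op14 P0: store L0 := 30 → M/I on L0; bus (none); mem=10
  op15 P1: load  L2 → S/S on L2; bus (none); mem=17
  op16 P1: store L2 := 81 → I/M on L2; bus BusRdX; mem=17
  op17 P1: store L2 := 49 → I/M on L2; bus (none); mem=17
  op18 P0: store L2 := 6 → M/I on L2; bus BusRdX Flush; mem=49
  op19 P1: load  L2 → S/S on L2; bus BusRd Flush; mem=6
  op20 P0: load  L2 → S/S on L2; bus (none); mem=6
  op21 P0: load  L2 → S/S on L2; bus (none); mem=6
  op22 P0: load  L2 → S/S on L2; bus (none); mem=6
  op23 P1: store L2 := 96 → I/M on L2; bus BusRdX; mem=6
  op24 P1: store L0 := 13 → I/M on L0; bus BusRdX Flush; mem=30
  op25 P0: load  L1 → M/I on L1; bus (none); mem=32
  op26 P1: load  L2 → I/M on L2; bus (none); mem=6
  op27 P0: load  L1 → M/I on L1; bus (none); mem=32
  op28 P1: store L2 := 25 → I/M on L2; bus (none); mem=6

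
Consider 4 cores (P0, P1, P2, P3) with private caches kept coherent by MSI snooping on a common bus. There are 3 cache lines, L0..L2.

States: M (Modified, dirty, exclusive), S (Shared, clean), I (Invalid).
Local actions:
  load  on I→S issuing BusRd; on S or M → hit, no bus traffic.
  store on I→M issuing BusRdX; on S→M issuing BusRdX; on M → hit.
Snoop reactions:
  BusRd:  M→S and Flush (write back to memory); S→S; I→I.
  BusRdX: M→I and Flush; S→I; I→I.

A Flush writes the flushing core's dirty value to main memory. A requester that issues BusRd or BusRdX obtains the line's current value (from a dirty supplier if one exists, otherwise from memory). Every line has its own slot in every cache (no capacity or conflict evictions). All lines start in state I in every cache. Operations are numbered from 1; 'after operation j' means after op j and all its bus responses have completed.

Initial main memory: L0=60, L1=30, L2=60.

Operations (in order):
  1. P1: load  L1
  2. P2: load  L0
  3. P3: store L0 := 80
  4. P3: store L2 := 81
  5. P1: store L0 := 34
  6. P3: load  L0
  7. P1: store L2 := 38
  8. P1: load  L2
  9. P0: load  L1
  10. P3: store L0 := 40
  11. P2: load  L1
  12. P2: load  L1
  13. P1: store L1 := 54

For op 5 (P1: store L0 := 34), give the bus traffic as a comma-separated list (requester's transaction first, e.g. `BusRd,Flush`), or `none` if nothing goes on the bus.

[1] P1: load  L1 | P0:I, P1:S(30), P2:I, P3:I | bus: BusRd
[2] P2: load  L0 | P0:I, P1:I, P2:S(60), P3:I | bus: BusRd
[3] P3: store L0 := 80 | P0:I, P1:I, P2:I, P3:M(80) | bus: BusRdX
[4] P3: store L2 := 81 | P0:I, P1:I, P2:I, P3:M(81) | bus: BusRdX
[5] P1: store L0 := 34 | P0:I, P1:M(34), P2:I, P3:I | bus: BusRdX,Flush
[6] P3: load  L0 | P0:I, P1:S(34), P2:I, P3:S(34) | bus: BusRd,Flush
[7] P1: store L2 := 38 | P0:I, P1:M(38), P2:I, P3:I | bus: BusRdX,Flush
[8] P1: load  L2 | P0:I, P1:M(38), P2:I, P3:I | bus: none
[9] P0: load  L1 | P0:S(30), P1:S(30), P2:I, P3:I | bus: BusRd
[10] P3: store L0 := 40 | P0:I, P1:I, P2:I, P3:M(40) | bus: BusRdX
[11] P2: load  L1 | P0:S(30), P1:S(30), P2:S(30), P3:I | bus: BusRd
[12] P2: load  L1 | P0:S(30), P1:S(30), P2:S(30), P3:I | bus: none
[13] P1: store L1 := 54 | P0:I, P1:M(54), P2:I, P3:I | bus: BusRdX

bus = BusRdX,Flush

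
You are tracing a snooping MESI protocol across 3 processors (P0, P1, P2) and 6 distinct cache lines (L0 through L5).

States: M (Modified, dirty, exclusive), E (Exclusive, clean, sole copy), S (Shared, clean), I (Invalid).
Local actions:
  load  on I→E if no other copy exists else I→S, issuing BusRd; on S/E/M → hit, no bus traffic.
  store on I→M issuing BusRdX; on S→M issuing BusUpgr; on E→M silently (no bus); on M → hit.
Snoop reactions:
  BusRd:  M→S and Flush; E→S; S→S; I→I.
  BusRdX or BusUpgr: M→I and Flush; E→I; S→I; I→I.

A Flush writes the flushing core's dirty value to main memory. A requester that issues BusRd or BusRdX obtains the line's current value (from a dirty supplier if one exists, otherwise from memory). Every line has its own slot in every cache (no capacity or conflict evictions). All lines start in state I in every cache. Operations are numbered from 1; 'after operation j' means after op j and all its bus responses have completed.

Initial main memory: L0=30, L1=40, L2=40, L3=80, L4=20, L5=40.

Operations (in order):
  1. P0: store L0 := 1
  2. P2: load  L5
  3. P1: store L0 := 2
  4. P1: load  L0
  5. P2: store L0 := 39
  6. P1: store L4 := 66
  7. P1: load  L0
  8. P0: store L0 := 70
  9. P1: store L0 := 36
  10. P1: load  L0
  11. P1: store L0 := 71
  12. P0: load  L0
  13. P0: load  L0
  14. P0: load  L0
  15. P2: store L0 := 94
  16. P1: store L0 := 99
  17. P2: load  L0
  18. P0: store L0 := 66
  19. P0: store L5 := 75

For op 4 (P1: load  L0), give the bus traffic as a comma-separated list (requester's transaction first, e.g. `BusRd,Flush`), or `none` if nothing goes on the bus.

bus = none

step 1: P0: store L0 := 1  ⟶  MII  (L0)  txn=BusRdX  M[L0]=30
step 2: P2: load  L5  ⟶  IIE  (L5)  txn=BusRd  M[L5]=40
step 3: P1: store L0 := 2  ⟶  IMI  (L0)  txn=BusRdX+Flush  M[L0]=1
step 4: P1: load  L0  ⟶  IMI  (L0)  txn=∅  M[L0]=1
step 5: P2: store L0 := 39  ⟶  IIM  (L0)  txn=BusRdX+Flush  M[L0]=2
step 6: P1: store L4 := 66  ⟶  IMI  (L4)  txn=BusRdX  M[L4]=20
step 7: P1: load  L0  ⟶  ISS  (L0)  txn=BusRd+Flush  M[L0]=39
step 8: P0: store L0 := 70  ⟶  MII  (L0)  txn=BusRdX  M[L0]=39
step 9: P1: store L0 := 36  ⟶  IMI  (L0)  txn=BusRdX+Flush  M[L0]=70
step 10: P1: load  L0  ⟶  IMI  (L0)  txn=∅  M[L0]=70
step 11: P1: store L0 := 71  ⟶  IMI  (L0)  txn=∅  M[L0]=70
step 12: P0: load  L0  ⟶  SSI  (L0)  txn=BusRd+Flush  M[L0]=71
step 13: P0: load  L0  ⟶  SSI  (L0)  txn=∅  M[L0]=71
step 14: P0: load  L0  ⟶  SSI  (L0)  txn=∅  M[L0]=71
step 15: P2: store L0 := 94  ⟶  IIM  (L0)  txn=BusRdX  M[L0]=71
step 16: P1: store L0 := 99  ⟶  IMI  (L0)  txn=BusRdX+Flush  M[L0]=94
step 17: P2: load  L0  ⟶  ISS  (L0)  txn=BusRd+Flush  M[L0]=99
step 18: P0: store L0 := 66  ⟶  MII  (L0)  txn=BusRdX  M[L0]=99
step 19: P0: store L5 := 75  ⟶  MII  (L5)  txn=BusRdX  M[L5]=40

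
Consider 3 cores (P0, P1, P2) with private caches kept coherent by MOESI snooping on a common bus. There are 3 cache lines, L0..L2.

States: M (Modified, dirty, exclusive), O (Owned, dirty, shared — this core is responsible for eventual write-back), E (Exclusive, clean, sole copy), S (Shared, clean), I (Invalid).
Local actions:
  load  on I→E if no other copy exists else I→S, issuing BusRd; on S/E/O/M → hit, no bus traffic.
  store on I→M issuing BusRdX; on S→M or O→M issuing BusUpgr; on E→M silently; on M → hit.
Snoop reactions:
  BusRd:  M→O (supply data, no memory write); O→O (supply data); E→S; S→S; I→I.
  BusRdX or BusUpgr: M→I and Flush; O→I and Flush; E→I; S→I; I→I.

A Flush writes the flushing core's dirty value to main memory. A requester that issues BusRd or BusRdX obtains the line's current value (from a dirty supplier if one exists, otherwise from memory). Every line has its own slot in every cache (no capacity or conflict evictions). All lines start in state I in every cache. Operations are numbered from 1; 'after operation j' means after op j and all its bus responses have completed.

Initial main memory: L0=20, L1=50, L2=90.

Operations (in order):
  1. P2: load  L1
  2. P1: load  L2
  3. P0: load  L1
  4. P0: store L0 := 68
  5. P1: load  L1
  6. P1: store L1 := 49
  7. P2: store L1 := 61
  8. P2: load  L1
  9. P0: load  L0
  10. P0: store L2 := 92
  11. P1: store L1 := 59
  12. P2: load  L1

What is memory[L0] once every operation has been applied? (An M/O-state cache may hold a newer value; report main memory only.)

memory[L0] = 20

step 1: P2: load  L1  ⟶  IIE  (L1)  txn=BusRd  M[L1]=50
step 2: P1: load  L2  ⟶  IEI  (L2)  txn=BusRd  M[L2]=90
step 3: P0: load  L1  ⟶  SIS  (L1)  txn=BusRd  M[L1]=50
step 4: P0: store L0 := 68  ⟶  MII  (L0)  txn=BusRdX  M[L0]=20
step 5: P1: load  L1  ⟶  SSS  (L1)  txn=BusRd  M[L1]=50
step 6: P1: store L1 := 49  ⟶  IMI  (L1)  txn=BusUpgr  M[L1]=50
step 7: P2: store L1 := 61  ⟶  IIM  (L1)  txn=BusRdX+Flush  M[L1]=49
step 8: P2: load  L1  ⟶  IIM  (L1)  txn=∅  M[L1]=49
step 9: P0: load  L0  ⟶  MII  (L0)  txn=∅  M[L0]=20
step 10: P0: store L2 := 92  ⟶  MII  (L2)  txn=BusRdX  M[L2]=90
step 11: P1: store L1 := 59  ⟶  IMI  (L1)  txn=BusRdX+Flush  M[L1]=61
step 12: P2: load  L1  ⟶  IOS  (L1)  txn=BusRd  M[L1]=61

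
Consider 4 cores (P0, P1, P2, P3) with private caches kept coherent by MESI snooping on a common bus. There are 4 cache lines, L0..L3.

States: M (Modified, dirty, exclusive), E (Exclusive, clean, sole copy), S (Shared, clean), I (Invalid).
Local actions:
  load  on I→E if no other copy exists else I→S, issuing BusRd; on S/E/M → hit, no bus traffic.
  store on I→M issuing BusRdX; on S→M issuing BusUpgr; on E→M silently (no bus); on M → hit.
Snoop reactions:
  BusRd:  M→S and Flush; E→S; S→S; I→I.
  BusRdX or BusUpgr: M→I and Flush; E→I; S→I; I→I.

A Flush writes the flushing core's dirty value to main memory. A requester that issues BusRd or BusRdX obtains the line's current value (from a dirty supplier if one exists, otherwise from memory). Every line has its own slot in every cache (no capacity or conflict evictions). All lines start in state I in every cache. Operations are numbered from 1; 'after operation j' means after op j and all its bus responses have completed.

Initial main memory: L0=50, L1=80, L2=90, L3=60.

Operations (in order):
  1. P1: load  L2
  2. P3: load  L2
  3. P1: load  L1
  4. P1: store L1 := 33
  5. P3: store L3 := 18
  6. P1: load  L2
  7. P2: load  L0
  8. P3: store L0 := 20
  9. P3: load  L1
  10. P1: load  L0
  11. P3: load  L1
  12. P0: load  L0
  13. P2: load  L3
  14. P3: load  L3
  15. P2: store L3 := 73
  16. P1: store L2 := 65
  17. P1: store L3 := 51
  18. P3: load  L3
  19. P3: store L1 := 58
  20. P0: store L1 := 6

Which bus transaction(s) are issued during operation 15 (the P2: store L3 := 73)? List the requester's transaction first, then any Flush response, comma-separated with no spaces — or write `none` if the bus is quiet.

  op1 P1: load  L2 → I/E/I/I on L2; bus BusRd; mem=90
  op2 P3: load  L2 → I/S/I/S on L2; bus BusRd; mem=90
  op3 P1: load  L1 → I/E/I/I on L1; bus BusRd; mem=80
  op4 P1: store L1 := 33 → I/M/I/I on L1; bus (none); mem=80
  op5 P3: store L3 := 18 → I/I/I/M on L3; bus BusRdX; mem=60
  op6 P1: load  L2 → I/S/I/S on L2; bus (none); mem=90
  op7 P2: load  L0 → I/I/E/I on L0; bus BusRd; mem=50
  op8 P3: store L0 := 20 → I/I/I/M on L0; bus BusRdX; mem=50
  op9 P3: load  L1 → I/S/I/S on L1; bus BusRd Flush; mem=33
  op10 P1: load  L0 → I/S/I/S on L0; bus BusRd Flush; mem=20
  op11 P3: load  L1 → I/S/I/S on L1; bus (none); mem=33
  op12 P0: load  L0 → S/S/I/S on L0; bus BusRd; mem=20
  op13 P2: load  L3 → I/I/S/S on L3; bus BusRd Flush; mem=18
  op14 P3: load  L3 → I/I/S/S on L3; bus (none); mem=18
  op15 P2: store L3 := 73 → I/I/M/I on L3; bus BusUpgr; mem=18
  op16 P1: store L2 := 65 → I/M/I/I on L2; bus BusUpgr; mem=90
  op17 P1: store L3 := 51 → I/M/I/I on L3; bus BusRdX Flush; mem=73
  op18 P3: load  L3 → I/S/I/S on L3; bus BusRd Flush; mem=51
  op19 P3: store L1 := 58 → I/I/I/M on L1; bus BusUpgr; mem=33
  op20 P0: store L1 := 6 → M/I/I/I on L1; bus BusRdX Flush; mem=58

bus = BusUpgr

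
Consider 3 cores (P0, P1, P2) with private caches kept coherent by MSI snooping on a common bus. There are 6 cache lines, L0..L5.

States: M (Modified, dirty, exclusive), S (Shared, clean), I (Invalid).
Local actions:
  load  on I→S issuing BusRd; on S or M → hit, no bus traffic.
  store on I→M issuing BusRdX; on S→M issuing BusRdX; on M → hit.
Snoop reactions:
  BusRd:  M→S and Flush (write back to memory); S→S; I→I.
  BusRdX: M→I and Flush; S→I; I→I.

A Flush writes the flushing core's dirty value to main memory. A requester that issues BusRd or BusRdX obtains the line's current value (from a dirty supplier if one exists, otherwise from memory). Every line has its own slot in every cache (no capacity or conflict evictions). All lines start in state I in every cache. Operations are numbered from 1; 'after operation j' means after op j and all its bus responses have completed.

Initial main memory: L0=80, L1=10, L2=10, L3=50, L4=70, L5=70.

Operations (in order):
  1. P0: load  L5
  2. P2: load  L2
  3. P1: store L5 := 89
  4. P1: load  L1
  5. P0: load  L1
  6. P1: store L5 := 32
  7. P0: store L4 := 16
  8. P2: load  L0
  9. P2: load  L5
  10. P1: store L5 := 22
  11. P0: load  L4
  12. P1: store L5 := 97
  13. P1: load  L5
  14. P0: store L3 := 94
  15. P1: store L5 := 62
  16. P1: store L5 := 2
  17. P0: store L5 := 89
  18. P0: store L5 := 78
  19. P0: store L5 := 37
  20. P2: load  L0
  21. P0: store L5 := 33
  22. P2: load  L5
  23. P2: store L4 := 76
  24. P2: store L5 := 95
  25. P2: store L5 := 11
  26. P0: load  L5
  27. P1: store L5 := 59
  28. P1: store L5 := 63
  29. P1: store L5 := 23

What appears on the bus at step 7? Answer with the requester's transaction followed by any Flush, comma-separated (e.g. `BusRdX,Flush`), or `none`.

bus = BusRdX

  op1 P0: load  L5 → S/I/I on L5; bus BusRd; mem=70
  op2 P2: load  L2 → I/I/S on L2; bus BusRd; mem=10
  op3 P1: store L5 := 89 → I/M/I on L5; bus BusRdX; mem=70
  op4 P1: load  L1 → I/S/I on L1; bus BusRd; mem=10
  op5 P0: load  L1 → S/S/I on L1; bus BusRd; mem=10
  op6 P1: store L5 := 32 → I/M/I on L5; bus (none); mem=70
  op7 P0: store L4 := 16 → M/I/I on L4; bus BusRdX; mem=70
  op8 P2: load  L0 → I/I/S on L0; bus BusRd; mem=80
  op9 P2: load  L5 → I/S/S on L5; bus BusRd Flush; mem=32
  op10 P1: store L5 := 22 → I/M/I on L5; bus BusRdX; mem=32
  op11 P0: load  L4 → M/I/I on L4; bus (none); mem=70
  op12 P1: store L5 := 97 → I/M/I on L5; bus (none); mem=32
  op13 P1: load  L5 → I/M/I on L5; bus (none); mem=32
  op14 P0: store L3 := 94 → M/I/I on L3; bus BusRdX; mem=50
  op15 P1: store L5 := 62 → I/M/I on L5; bus (none); mem=32
  op16 P1: store L5 := 2 → I/M/I on L5; bus (none); mem=32
  op17 P0: store L5 := 89 → M/I/I on L5; bus BusRdX Flush; mem=2
  op18 P0: store L5 := 78 → M/I/I on L5; bus (none); mem=2
  op19 P0: store L5 := 37 → M/I/I on L5; bus (none); mem=2
  op20 P2: load  L0 → I/I/S on L0; bus (none); mem=80
  op21 P0: store L5 := 33 → M/I/I on L5; bus (none); mem=2
  op22 P2: load  L5 → S/I/S on L5; bus BusRd Flush; mem=33
  op23 P2: store L4 := 76 → I/I/M on L4; bus BusRdX Flush; mem=16
  op24 P2: store L5 := 95 → I/I/M on L5; bus BusRdX; mem=33
  op25 P2: store L5 := 11 → I/I/M on L5; bus (none); mem=33
  op26 P0: load  L5 → S/I/S on L5; bus BusRd Flush; mem=11
  op27 P1: store L5 := 59 → I/M/I on L5; bus BusRdX; mem=11
  op28 P1: store L5 := 63 → I/M/I on L5; bus (none); mem=11
  op29 P1: store L5 := 23 → I/M/I on L5; bus (none); mem=11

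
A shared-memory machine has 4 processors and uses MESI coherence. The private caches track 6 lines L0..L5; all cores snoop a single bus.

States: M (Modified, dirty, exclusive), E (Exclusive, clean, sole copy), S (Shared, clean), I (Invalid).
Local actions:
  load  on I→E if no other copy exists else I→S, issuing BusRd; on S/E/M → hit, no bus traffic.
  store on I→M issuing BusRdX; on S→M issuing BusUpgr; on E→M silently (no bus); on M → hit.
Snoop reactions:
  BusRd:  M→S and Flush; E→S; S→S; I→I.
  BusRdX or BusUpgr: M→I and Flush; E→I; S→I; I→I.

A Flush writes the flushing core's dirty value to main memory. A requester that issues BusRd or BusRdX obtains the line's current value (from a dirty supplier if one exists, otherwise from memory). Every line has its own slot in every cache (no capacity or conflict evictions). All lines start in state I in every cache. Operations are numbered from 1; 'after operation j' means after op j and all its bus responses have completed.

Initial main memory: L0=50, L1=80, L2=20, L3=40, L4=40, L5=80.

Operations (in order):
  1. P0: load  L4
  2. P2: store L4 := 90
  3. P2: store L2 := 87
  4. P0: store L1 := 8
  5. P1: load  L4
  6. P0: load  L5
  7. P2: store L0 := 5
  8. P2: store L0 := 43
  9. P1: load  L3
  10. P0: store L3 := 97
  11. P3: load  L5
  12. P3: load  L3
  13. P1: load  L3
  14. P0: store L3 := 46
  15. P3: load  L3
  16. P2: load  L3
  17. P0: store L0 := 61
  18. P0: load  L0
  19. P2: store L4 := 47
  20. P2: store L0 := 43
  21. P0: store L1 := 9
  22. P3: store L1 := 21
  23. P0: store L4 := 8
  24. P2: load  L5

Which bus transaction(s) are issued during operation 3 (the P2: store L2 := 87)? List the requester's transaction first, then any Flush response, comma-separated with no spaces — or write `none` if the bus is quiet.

1. P0: load  L4  bus=[BusRd]  L4: P0=E P1=I P2=I P3=I  mem[L4]=40
2. P2: store L4 := 90  bus=[BusRdX]  L4: P0=I P1=I P2=M P3=I  mem[L4]=40
3. P2: store L2 := 87  bus=[BusRdX]  L2: P0=I P1=I P2=M P3=I  mem[L2]=20
4. P0: store L1 := 8  bus=[BusRdX]  L1: P0=M P1=I P2=I P3=I  mem[L1]=80
5. P1: load  L4  bus=[BusRd,Flush]  L4: P0=I P1=S P2=S P3=I  mem[L4]=90
6. P0: load  L5  bus=[BusRd]  L5: P0=E P1=I P2=I P3=I  mem[L5]=80
7. P2: store L0 := 5  bus=[BusRdX]  L0: P0=I P1=I P2=M P3=I  mem[L0]=50
8. P2: store L0 := 43  bus=[-]  L0: P0=I P1=I P2=M P3=I  mem[L0]=50
9. P1: load  L3  bus=[BusRd]  L3: P0=I P1=E P2=I P3=I  mem[L3]=40
10. P0: store L3 := 97  bus=[BusRdX]  L3: P0=M P1=I P2=I P3=I  mem[L3]=40
11. P3: load  L5  bus=[BusRd]  L5: P0=S P1=I P2=I P3=S  mem[L5]=80
12. P3: load  L3  bus=[BusRd,Flush]  L3: P0=S P1=I P2=I P3=S  mem[L3]=97
13. P1: load  L3  bus=[BusRd]  L3: P0=S P1=S P2=I P3=S  mem[L3]=97
14. P0: store L3 := 46  bus=[BusUpgr]  L3: P0=M P1=I P2=I P3=I  mem[L3]=97
15. P3: load  L3  bus=[BusRd,Flush]  L3: P0=S P1=I P2=I P3=S  mem[L3]=46
16. P2: load  L3  bus=[BusRd]  L3: P0=S P1=I P2=S P3=S  mem[L3]=46
17. P0: store L0 := 61  bus=[BusRdX,Flush]  L0: P0=M P1=I P2=I P3=I  mem[L0]=43
18. P0: load  L0  bus=[-]  L0: P0=M P1=I P2=I P3=I  mem[L0]=43
19. P2: store L4 := 47  bus=[BusUpgr]  L4: P0=I P1=I P2=M P3=I  mem[L4]=90
20. P2: store L0 := 43  bus=[BusRdX,Flush]  L0: P0=I P1=I P2=M P3=I  mem[L0]=61
21. P0: store L1 := 9  bus=[-]  L1: P0=M P1=I P2=I P3=I  mem[L1]=80
22. P3: store L1 := 21  bus=[BusRdX,Flush]  L1: P0=I P1=I P2=I P3=M  mem[L1]=9
23. P0: store L4 := 8  bus=[BusRdX,Flush]  L4: P0=M P1=I P2=I P3=I  mem[L4]=47
24. P2: load  L5  bus=[BusRd]  L5: P0=S P1=I P2=S P3=S  mem[L5]=80

bus = BusRdX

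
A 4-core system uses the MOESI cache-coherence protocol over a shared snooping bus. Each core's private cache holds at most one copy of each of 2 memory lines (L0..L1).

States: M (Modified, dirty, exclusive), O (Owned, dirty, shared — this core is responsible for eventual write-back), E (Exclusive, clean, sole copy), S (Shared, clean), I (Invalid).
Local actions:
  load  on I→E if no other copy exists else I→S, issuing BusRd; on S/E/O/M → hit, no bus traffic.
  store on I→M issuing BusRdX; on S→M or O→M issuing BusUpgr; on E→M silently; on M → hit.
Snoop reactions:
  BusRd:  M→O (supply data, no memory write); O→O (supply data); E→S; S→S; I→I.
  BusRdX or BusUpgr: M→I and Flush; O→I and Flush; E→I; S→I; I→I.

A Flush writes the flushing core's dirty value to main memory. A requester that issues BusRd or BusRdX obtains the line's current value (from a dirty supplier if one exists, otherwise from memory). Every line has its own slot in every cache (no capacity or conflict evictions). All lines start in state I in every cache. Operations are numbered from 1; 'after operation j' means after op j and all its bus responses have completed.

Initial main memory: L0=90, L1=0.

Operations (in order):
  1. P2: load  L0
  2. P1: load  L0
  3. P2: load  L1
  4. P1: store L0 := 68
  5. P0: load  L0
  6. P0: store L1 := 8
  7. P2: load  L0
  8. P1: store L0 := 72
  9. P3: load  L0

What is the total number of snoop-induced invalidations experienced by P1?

step 1: P2: load  L0  ⟶  IIEI  (L0)  txn=BusRd  M[L0]=90
step 2: P1: load  L0  ⟶  ISSI  (L0)  txn=BusRd  M[L0]=90
step 3: P2: load  L1  ⟶  IIEI  (L1)  txn=BusRd  M[L1]=0
step 4: P1: store L0 := 68  ⟶  IMII  (L0)  txn=BusUpgr  M[L0]=90
step 5: P0: load  L0  ⟶  SOII  (L0)  txn=BusRd  M[L0]=90
step 6: P0: store L1 := 8  ⟶  MIII  (L1)  txn=BusRdX  M[L1]=0
step 7: P2: load  L0  ⟶  SOSI  (L0)  txn=BusRd  M[L0]=90
step 8: P1: store L0 := 72  ⟶  IMII  (L0)  txn=BusUpgr  M[L0]=90
step 9: P3: load  L0  ⟶  IOIS  (L0)  txn=BusRd  M[L0]=90

invalidations = 0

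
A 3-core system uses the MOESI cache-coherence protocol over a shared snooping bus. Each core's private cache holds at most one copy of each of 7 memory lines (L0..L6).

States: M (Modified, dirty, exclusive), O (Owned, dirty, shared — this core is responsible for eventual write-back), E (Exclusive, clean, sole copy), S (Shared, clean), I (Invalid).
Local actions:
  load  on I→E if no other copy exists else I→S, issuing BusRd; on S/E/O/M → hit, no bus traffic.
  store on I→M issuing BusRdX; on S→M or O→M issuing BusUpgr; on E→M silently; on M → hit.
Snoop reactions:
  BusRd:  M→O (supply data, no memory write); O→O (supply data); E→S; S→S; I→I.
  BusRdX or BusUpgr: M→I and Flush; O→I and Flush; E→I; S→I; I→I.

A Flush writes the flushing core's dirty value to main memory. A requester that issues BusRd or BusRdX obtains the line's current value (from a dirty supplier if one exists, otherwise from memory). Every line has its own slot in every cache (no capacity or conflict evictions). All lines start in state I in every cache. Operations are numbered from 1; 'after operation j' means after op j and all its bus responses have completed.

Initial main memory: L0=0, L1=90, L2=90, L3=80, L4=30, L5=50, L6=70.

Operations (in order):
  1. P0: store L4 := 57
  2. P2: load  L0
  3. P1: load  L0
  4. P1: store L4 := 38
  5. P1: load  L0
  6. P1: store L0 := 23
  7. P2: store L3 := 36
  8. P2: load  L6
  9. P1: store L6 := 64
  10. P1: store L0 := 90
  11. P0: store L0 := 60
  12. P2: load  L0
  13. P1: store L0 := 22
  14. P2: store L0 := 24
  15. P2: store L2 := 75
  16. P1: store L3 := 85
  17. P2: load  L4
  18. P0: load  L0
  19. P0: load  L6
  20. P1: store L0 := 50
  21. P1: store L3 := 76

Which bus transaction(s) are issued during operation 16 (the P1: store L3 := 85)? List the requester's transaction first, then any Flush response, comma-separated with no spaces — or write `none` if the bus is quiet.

bus = BusRdX,Flush

1. P0: store L4 := 57  bus=[BusRdX]  L4: P0=M P1=I P2=I  mem[L4]=30
2. P2: load  L0  bus=[BusRd]  L0: P0=I P1=I P2=E  mem[L0]=0
3. P1: load  L0  bus=[BusRd]  L0: P0=I P1=S P2=S  mem[L0]=0
4. P1: store L4 := 38  bus=[BusRdX,Flush]  L4: P0=I P1=M P2=I  mem[L4]=57
5. P1: load  L0  bus=[-]  L0: P0=I P1=S P2=S  mem[L0]=0
6. P1: store L0 := 23  bus=[BusUpgr]  L0: P0=I P1=M P2=I  mem[L0]=0
7. P2: store L3 := 36  bus=[BusRdX]  L3: P0=I P1=I P2=M  mem[L3]=80
8. P2: load  L6  bus=[BusRd]  L6: P0=I P1=I P2=E  mem[L6]=70
9. P1: store L6 := 64  bus=[BusRdX]  L6: P0=I P1=M P2=I  mem[L6]=70
10. P1: store L0 := 90  bus=[-]  L0: P0=I P1=M P2=I  mem[L0]=0
11. P0: store L0 := 60  bus=[BusRdX,Flush]  L0: P0=M P1=I P2=I  mem[L0]=90
12. P2: load  L0  bus=[BusRd]  L0: P0=O P1=I P2=S  mem[L0]=90
13. P1: store L0 := 22  bus=[BusRdX,Flush]  L0: P0=I P1=M P2=I  mem[L0]=60
14. P2: store L0 := 24  bus=[BusRdX,Flush]  L0: P0=I P1=I P2=M  mem[L0]=22
15. P2: store L2 := 75  bus=[BusRdX]  L2: P0=I P1=I P2=M  mem[L2]=90
16. P1: store L3 := 85  bus=[BusRdX,Flush]  L3: P0=I P1=M P2=I  mem[L3]=36
17. P2: load  L4  bus=[BusRd]  L4: P0=I P1=O P2=S  mem[L4]=57
18. P0: load  L0  bus=[BusRd]  L0: P0=S P1=I P2=O  mem[L0]=22
19. P0: load  L6  bus=[BusRd]  L6: P0=S P1=O P2=I  mem[L6]=70
20. P1: store L0 := 50  bus=[BusRdX,Flush]  L0: P0=I P1=M P2=I  mem[L0]=24
21. P1: store L3 := 76  bus=[-]  L3: P0=I P1=M P2=I  mem[L3]=36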